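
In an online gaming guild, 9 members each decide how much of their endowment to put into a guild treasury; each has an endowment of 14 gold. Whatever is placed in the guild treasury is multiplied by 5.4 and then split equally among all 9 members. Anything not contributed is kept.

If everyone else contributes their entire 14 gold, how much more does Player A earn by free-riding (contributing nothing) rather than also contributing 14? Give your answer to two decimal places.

5.60 gold

Switching from a contribution of 14 to 0 lets Player A keep an extra 14 gold, but lowers the guild treasury by 14, which costs Player A their own share of that drop: 5.4/9 × 14 = 8.40.
Net gain = 14 − 8.40 = 5.60. The private return per contributed unit (0.6000) is below 1, so free-riding is indeed the best response regardless of what the others do.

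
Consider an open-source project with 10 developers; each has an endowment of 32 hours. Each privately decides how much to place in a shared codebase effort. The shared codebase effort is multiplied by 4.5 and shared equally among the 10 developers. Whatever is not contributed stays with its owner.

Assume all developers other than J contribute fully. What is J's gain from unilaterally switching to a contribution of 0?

Switching from a contribution of 32 to 0 lets J keep an extra 32 hours, but lowers the shared codebase effort by 32, which costs J their own share of that drop: 4.5/10 × 32 = 14.40.
Net gain = 32 − 14.40 = 17.60. The private return per contributed unit (0.4500) is below 1, so free-riding is indeed the best response regardless of what the others do.

17.60 hours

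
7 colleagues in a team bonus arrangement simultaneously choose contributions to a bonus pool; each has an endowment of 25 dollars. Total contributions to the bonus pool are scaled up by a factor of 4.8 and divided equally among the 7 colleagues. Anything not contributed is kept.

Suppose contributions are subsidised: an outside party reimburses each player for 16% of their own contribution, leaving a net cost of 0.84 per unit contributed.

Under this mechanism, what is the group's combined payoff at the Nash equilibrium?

With the mechanism, a contributed unit returns (4.8/7) / 0.84 = 0.8163 per unit of net cost — still below 1 — so contributing 0 remains dominant for every player.
At the Nash equilibrium no one contributes; group total payoff = 7 × 25 = 175.

175.00 dollars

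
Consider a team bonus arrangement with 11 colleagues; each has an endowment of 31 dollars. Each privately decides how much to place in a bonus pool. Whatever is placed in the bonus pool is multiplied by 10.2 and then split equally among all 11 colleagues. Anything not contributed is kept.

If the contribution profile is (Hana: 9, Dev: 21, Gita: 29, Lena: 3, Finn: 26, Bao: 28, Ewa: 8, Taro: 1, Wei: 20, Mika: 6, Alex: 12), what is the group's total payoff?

1840.60 dollars

Total contributed: 9 + 21 + 29 + 3 + 26 + 28 + 8 + 1 + 20 + 6 + 12 = 163; total kept: 11 × 31 − 163 = 178.
The bonus pool pays out 10.2 × 163 = 1662.60 in aggregate.
Group total = 178 + 1662.60 = 1840.60.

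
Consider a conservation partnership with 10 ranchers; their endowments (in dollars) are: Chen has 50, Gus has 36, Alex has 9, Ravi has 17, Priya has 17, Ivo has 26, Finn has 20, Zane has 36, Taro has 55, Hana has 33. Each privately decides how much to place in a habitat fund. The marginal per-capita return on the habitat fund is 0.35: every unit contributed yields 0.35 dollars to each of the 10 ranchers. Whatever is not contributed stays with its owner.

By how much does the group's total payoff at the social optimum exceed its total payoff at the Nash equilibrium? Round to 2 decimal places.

The private return per contributed unit is 0.35 < 1 for everyone, so the Nash equilibrium is zero contribution and the group total is Σ E_j = 50 + 36 + 9 + 17 + 17 + 26 + 20 + 36 + 55 + 33 = 299.
Each contributed unit returns 3.500 to the group, so the social optimum is full contribution by everyone: group total = 3.500 × 299 = 1046.50.
Efficiency loss = (3.500 − 1) × 299 = 747.50.

747.50 dollars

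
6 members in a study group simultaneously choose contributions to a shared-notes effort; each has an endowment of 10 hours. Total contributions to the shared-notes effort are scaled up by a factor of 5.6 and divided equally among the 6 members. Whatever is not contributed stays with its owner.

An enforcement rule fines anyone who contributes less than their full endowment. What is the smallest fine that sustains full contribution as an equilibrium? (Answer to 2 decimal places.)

Given the others contribute fully, the best deviation is to contribute 0 (any partial contribution still incurs the fine and gives up units whose private return 0.9333 is below 1).
Deviating from 10 to 0 saves 10 hours but forfeits the deviator's share of the drop in the shared-notes effort: 5.6/6 × 10 = 9.33.
So the deviation gain is 10 − 9.33 = 0.67, and the fine must be at least 0.67 hours to wipe it out.

0.67 hours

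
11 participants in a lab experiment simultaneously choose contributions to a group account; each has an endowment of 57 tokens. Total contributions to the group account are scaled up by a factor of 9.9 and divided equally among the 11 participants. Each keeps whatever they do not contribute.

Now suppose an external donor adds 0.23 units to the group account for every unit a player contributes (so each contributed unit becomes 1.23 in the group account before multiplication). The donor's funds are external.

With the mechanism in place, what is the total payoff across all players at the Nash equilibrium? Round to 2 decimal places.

7634.98 tokens

With the mechanism, a contributed unit returns 9.9 × 1.23 / 11 = 1.1070 per unit of net cost to the contributor — now above 1 — so contributing fully is weakly dominant for every player.
So the Nash equilibrium is full contribution by all 11; the group earns 9.9 × 1.23 × 627 = 7634.98.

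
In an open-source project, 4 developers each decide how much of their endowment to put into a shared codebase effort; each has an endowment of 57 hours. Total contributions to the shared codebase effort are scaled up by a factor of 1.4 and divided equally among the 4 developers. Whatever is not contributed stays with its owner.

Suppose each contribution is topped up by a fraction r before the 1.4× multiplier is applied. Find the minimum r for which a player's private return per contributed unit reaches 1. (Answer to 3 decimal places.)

1.857

With matching at rate r, one contributed unit becomes (1 + r) in the shared codebase effort and returns 1.4 × (1 + r) / 4 to the contributor.
Setting this equal to 1: 1 + r = 4/1.4 = 2.8571.
So the minimum matching rate is r = 2.8571 − 1 = 1.857.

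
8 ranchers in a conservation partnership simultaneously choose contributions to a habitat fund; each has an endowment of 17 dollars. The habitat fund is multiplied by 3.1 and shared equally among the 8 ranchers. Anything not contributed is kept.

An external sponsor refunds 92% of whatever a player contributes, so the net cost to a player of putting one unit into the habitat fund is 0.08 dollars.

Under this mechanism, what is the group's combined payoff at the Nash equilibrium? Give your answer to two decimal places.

The effective private return per unit is now (3.1/8) / 0.08 = 4.8438 > 1, so every player's dominant strategy flips to full contribution.
So the Nash equilibrium is full contribution by all 8; the group earns 8 × (17 × 0.92 + 3.1 × 17) = 546.72.

546.72 dollars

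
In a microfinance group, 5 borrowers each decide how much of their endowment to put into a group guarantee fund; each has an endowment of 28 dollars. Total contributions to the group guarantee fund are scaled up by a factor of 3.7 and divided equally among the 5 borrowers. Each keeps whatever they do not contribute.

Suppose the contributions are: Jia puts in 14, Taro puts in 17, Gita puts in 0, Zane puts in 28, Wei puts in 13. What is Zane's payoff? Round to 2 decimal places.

Total contributed: 14 + 17 + 0 + 28 + 13 = 72.
Each receives 3.7 × 72 / 5 = 53.28 from the group guarantee fund.
Zane keeps 28 − 28 = 0, so Zane's payoff is 0 + 53.28 = 53.28.

53.28 dollars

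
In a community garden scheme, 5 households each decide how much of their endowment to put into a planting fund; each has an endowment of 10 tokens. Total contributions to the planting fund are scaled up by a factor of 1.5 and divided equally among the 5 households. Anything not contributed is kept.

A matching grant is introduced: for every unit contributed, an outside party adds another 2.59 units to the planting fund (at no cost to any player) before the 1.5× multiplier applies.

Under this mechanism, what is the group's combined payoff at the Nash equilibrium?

Under the mechanism each unit contributed yields 1.5 × 3.59 / 5 = 1.0770 back to its contributor per unit of net cost, which exceeds 1, making full contribution the dominant choice for everyone.
So the Nash equilibrium is full contribution by all 5; the group earns 1.5 × 3.59 × 50 = 269.25.

269.25 tokens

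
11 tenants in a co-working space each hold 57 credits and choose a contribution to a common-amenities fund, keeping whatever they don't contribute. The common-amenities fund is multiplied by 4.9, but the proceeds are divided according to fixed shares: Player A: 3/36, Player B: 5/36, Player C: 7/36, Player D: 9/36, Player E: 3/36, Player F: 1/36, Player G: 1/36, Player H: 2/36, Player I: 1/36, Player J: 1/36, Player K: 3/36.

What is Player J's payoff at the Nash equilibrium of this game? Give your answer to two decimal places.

64.76 credits

Player j's private return per contributed unit is 4.9 × (j's share). Contributing is weakly dominant for j when that share is at least 1/4.9 = 0.2041, and contributing 0 is dominant otherwise.
Only Player D (9/36) clears that bar, contributing 57; the remaining 10 contribute 0. Total contributed: 57.
Player J keeps 57 and receives 4.9 × 57 × 1/36 = 7.76 from the common-amenities fund, for a payoff of 64.76.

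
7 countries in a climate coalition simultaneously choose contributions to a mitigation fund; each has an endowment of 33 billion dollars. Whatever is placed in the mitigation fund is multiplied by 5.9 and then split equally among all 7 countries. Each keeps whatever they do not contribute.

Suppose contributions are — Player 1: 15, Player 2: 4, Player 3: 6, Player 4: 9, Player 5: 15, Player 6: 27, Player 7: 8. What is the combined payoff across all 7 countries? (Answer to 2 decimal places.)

Total contributed: 15 + 4 + 6 + 9 + 15 + 27 + 8 = 84; total kept: 7 × 33 − 84 = 147.
The mitigation fund pays out 5.9 × 84 = 495.60 in aggregate.
Group total = 147 + 495.60 = 642.60.

642.60 billion dollars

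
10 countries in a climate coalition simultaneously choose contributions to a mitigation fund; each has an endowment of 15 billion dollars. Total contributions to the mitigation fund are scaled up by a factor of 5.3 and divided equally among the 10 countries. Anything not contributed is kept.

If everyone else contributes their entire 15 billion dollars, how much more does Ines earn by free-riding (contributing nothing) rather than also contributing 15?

Switching from a contribution of 15 to 0 lets Ines keep an extra 15 billion dollars, but lowers the mitigation fund by 15, which costs Ines their own share of that drop: 5.3/10 × 15 = 7.95.
Net gain = 15 − 7.95 = 7.05. The private return per contributed unit (0.5300) is below 1, so free-riding is indeed the best response regardless of what the others do.

7.05 billion dollars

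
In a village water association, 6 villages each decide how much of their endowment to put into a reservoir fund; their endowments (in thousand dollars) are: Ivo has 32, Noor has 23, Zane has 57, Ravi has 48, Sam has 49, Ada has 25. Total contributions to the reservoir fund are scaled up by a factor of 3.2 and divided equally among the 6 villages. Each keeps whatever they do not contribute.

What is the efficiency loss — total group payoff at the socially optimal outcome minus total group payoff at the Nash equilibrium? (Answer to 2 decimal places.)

514.80 thousand dollars

The private return per contributed unit is 3.2/6 = 0.5333 < 1 for every player regardless of endowment, so the Nash equilibrium is zero contribution and the group total is Σ E_j = 32 + 23 + 57 + 48 + 49 + 25 = 234.
Each contributed unit returns 3.200 to the group, so the social optimum is full contribution by everyone: group total = 3.200 × 234 = 748.80.
Efficiency loss = (3.200 − 1) × 234 = 514.80.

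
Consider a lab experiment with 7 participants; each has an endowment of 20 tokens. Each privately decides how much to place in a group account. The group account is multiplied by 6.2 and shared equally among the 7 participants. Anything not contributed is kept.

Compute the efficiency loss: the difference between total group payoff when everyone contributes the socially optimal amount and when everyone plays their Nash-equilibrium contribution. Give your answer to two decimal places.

728.00 tokens

Each contributed unit returns 6.2/7 = 0.8857 to its contributor — below 1 — so contributing 0 is dominant for every player. At the Nash equilibrium everyone keeps their 20, and the group total is 7 × 20 = 140.
Each contributed unit returns 6.200 to the group as a whole (0.8857 to each of 7 players), which exceeds 1, so the social optimum is full contribution: group total = 6.200 × 140 = 868.00.
Efficiency loss = 868.00 − 140 = 728.00.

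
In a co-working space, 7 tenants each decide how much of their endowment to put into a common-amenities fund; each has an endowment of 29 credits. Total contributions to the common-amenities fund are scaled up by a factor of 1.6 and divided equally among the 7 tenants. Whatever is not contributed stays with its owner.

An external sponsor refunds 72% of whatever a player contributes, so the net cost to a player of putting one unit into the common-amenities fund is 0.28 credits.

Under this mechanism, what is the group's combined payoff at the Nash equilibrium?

203.00 credits

Even with the mechanism, each unit contributed returns only (1.6/7) / 0.28 = 0.8163 per unit of net cost, so contributing nothing is still dominant.
At the Nash equilibrium no one contributes; group total payoff = 7 × 29 = 203.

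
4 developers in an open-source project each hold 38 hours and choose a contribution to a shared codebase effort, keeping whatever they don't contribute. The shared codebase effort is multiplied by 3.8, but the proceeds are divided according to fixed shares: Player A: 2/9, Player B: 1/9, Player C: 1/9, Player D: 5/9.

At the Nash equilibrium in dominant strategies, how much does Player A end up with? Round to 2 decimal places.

70.09 hours

A player with share s gets back 3.8·s per unit contributed, so full contribution is dominant for anyone with s > 1/3.8 = 0.2632 and zero contribution is dominant for anyone below.
Only Player D (5/9) clears that bar, contributing 38; the remaining 3 contribute 0. Total contributed: 38.
Player A keeps 38 and receives 3.8 × 38 × 2/9 = 32.09 from the shared codebase effort, for a payoff of 70.09.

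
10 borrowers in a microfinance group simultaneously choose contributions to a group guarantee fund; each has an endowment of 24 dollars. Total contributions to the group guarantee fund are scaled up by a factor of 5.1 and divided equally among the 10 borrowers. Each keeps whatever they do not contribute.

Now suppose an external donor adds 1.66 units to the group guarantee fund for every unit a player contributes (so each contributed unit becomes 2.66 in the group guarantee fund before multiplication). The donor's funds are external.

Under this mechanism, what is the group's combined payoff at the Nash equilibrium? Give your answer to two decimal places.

3255.84 dollars

Under the mechanism each unit contributed yields 5.1 × 2.66 / 10 = 1.3566 back to its contributor per unit of net cost, which exceeds 1, making full contribution the dominant choice for everyone.
So the Nash equilibrium is full contribution by all 10; the group earns 5.1 × 2.66 × 240 = 3255.84.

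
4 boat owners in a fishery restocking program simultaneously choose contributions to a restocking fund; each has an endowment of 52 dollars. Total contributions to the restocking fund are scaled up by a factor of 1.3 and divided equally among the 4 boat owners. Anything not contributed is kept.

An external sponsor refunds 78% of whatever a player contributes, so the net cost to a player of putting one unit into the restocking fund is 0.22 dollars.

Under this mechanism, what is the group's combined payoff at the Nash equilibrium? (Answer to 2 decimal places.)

432.64 dollars

The effective private return per unit is now (1.3/4) / 0.22 = 1.4773 > 1, so every player's dominant strategy flips to full contribution.
So the Nash equilibrium is full contribution by all 4; the group earns 4 × (52 × 0.78 + 1.3 × 52) = 432.64.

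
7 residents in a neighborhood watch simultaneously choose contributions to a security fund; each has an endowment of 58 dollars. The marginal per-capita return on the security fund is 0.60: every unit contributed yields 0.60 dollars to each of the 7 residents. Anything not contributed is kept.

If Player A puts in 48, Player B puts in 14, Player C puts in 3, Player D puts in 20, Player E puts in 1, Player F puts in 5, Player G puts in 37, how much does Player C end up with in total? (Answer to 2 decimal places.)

131.80 dollars

Total contributed: 48 + 14 + 3 + 20 + 1 + 5 + 37 = 128.
Each receives 0.60 × 128 = 76.80 from the security fund.
Player C keeps 58 − 3 = 55, so Player C's payoff is 55 + 76.80 = 131.80.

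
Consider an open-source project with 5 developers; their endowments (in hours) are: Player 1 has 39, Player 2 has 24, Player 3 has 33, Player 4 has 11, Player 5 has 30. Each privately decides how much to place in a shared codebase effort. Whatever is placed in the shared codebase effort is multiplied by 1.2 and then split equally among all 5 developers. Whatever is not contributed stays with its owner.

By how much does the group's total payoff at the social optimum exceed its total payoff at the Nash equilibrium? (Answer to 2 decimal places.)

27.40 hours

The private return per contributed unit is 1.2/5 = 0.2400 < 1 for every player regardless of endowment, so the Nash equilibrium is zero contribution and the group total is Σ E_j = 39 + 24 + 33 + 11 + 30 = 137.
Each contributed unit returns 1.200 to the group, so the social optimum is full contribution by everyone: group total = 1.200 × 137 = 164.40.
Efficiency loss = (1.200 − 1) × 137 = 27.40.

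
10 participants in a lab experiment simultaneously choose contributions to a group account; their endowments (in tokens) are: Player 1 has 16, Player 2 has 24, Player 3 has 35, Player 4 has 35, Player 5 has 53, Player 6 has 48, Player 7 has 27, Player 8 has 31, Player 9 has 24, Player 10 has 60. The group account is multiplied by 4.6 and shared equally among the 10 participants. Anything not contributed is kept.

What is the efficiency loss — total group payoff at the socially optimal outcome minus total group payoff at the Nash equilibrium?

1270.80 tokens

The private return per contributed unit is 4.6/10 = 0.4600 < 1 for every player regardless of endowment, so the Nash equilibrium is zero contribution and the group total is Σ E_j = 16 + 24 + 35 + 35 + 53 + 48 + 27 + 31 + 24 + 60 = 353.
Each contributed unit returns 4.600 to the group, so the social optimum is full contribution by everyone: group total = 4.600 × 353 = 1623.80.
Efficiency loss = (4.600 − 1) × 353 = 1270.80.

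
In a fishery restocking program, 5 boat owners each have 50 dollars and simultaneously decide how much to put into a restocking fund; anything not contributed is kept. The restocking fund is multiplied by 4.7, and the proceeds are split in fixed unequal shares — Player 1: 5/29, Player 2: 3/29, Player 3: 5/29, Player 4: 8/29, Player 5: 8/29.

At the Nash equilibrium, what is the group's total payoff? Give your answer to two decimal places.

For player j, contributing a unit is worthwhile iff 4.7 × (j's share) ≥ 1, i.e. iff j's share is at least 0.2128.
Player 4 and Player 5 are above the threshold, contributing 50 each; the remaining 3 contribute 0. Total contributed: 100.
The restocking fund pays out 4.7 × 100 = 470.00 in total (split across the unequal shares, but the aggregate is all that matters for the group sum).
The 3 free-riders keep 50 each, adding 150. Group total = 150 + 470.00 = 620.00.

620.00 dollars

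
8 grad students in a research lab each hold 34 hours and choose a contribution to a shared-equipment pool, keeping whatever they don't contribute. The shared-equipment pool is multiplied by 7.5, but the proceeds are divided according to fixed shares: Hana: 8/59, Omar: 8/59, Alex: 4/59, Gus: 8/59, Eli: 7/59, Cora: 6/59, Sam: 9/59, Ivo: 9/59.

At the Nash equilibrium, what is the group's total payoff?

For player j, contributing a unit is worthwhile iff 7.5 × (j's share) ≥ 1, i.e. iff j's share is at least 0.1333.
Hana, Omar, Gus, Sam and Ivo clear that bar, contributing 34 each; the remaining 3 contribute 0. Total contributed: 170.
The shared-equipment pool pays out 7.5 × 170 = 1275.00 in total (split across the unequal shares, but the aggregate is all that matters for the group sum).
The 3 free-riders keep 34 each, adding 102. Group total = 102 + 1275.00 = 1377.00.

1377.00 hours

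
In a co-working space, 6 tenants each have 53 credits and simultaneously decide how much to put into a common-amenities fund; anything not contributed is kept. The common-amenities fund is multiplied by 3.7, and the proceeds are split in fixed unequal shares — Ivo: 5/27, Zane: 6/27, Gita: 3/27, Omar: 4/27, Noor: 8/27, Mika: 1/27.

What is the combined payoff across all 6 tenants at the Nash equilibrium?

Player j's private return per contributed unit is 3.7 × (j's share). Contributing is weakly dominant for j when that share is at least 1/3.7 = 0.2703, and contributing 0 is dominant otherwise.
Only Noor (8/27) clears that bar, contributing 53; the remaining 5 contribute 0. Total contributed: 53.
The common-amenities fund pays out 3.7 × 53 = 196.10 in total (split across the unequal shares, but the aggregate is all that matters for the group sum).
The 5 free-riders keep 53 each, adding 265. Group total = 265 + 196.10 = 461.10.

461.10 credits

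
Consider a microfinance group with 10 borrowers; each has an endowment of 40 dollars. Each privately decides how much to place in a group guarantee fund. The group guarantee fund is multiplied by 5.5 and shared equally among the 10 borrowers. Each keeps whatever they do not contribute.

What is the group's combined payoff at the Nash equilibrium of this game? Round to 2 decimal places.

Each contributed unit returns 5.5/10 = 0.5500 to its contributor — below 1 — so contributing 0 is dominant for every player. At the Nash equilibrium everyone keeps their 40, and the group total is 10 × 40 = 400.

400.00 dollars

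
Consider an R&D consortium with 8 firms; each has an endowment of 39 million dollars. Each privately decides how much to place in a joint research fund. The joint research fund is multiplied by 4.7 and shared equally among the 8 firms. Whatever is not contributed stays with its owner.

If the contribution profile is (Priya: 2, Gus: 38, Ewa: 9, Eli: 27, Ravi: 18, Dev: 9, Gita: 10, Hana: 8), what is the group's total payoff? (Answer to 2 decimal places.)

759.70 million dollars

Total contributed: 2 + 38 + 9 + 27 + 18 + 9 + 10 + 8 = 121; total kept: 8 × 39 − 121 = 191.
The joint research fund pays out 4.7 × 121 = 568.70 in aggregate.
Group total = 191 + 568.70 = 759.70.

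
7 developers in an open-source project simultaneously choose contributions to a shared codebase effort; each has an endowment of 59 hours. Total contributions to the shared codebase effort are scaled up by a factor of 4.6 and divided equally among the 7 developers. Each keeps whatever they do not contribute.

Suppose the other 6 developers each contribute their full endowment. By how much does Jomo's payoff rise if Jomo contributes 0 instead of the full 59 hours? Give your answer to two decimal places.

20.23 hours

Switching from a contribution of 59 to 0 lets Jomo keep an extra 59 hours, but lowers the shared codebase effort by 59, which costs Jomo their own share of that drop: 4.6/7 × 59 = 38.77.
Net gain = 59 − 38.77 = 20.23. The private return per contributed unit (0.6571) is below 1, so free-riding is indeed the best response regardless of what the others do.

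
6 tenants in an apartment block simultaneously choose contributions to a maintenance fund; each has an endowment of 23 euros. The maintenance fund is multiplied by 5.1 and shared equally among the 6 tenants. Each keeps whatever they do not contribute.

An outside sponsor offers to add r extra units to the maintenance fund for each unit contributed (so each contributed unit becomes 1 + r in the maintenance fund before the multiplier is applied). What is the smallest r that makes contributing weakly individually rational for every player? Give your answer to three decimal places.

With matching at rate r, one contributed unit becomes (1 + r) in the maintenance fund and returns 5.1 × (1 + r) / 6 to the contributor.
Setting this equal to 1: 1 + r = 6/5.1 = 1.1765.
So the minimum matching rate is r = 1.1765 − 1 = 0.176.

0.176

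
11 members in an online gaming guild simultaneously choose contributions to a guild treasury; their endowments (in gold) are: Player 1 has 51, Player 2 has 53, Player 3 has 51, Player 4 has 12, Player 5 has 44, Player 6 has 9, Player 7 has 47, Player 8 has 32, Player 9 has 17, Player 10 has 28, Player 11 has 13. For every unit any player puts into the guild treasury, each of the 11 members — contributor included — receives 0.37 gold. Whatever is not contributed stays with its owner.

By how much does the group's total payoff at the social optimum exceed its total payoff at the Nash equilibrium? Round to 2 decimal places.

The private return per contributed unit is 0.37 < 1 for everyone, so the Nash equilibrium is zero contribution and the group total is Σ E_j = 51 + 53 + 51 + 12 + 44 + 9 + 47 + 32 + 17 + 28 + 13 = 357.
Each contributed unit returns 4.070 to the group, so the social optimum is full contribution by everyone: group total = 4.070 × 357 = 1452.99.
Efficiency loss = (4.070 − 1) × 357 = 1095.99.

1095.99 gold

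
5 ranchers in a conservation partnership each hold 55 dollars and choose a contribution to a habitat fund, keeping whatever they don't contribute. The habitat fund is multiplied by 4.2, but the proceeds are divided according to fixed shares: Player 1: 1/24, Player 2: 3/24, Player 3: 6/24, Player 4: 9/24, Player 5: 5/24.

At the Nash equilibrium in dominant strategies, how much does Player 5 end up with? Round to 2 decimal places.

151.25 dollars

Player j's private return per contributed unit is 4.2 × (j's share). Contributing is weakly dominant for j when that share is at least 1/4.2 = 0.2381, and contributing 0 is dominant otherwise.
Player 3 and Player 4 are above the threshold, contributing 55 each; the remaining 3 contribute 0. Total contributed: 110.
Player 5 keeps 55 and receives 4.2 × 110 × 5/24 = 96.25 from the habitat fund, for a payoff of 151.25.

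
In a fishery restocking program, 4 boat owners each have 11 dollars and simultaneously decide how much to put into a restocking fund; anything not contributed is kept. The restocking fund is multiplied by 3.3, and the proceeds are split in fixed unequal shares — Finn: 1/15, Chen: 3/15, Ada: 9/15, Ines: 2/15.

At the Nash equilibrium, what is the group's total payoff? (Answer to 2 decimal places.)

A player with share s gets back 3.3·s per unit contributed, so full contribution is dominant for anyone with s > 1/3.3 = 0.3030 and zero contribution is dominant for anyone below.
The only share above 0.3030 is Ada's 9/15, contributing 11; the remaining 3 contribute 0. Total contributed: 11.
The restocking fund pays out 3.3 × 11 = 36.30 in total (split across the unequal shares, but the aggregate is all that matters for the group sum).
The 3 free-riders keep 11 each, adding 33. Group total = 33 + 36.30 = 69.30.

69.30 dollars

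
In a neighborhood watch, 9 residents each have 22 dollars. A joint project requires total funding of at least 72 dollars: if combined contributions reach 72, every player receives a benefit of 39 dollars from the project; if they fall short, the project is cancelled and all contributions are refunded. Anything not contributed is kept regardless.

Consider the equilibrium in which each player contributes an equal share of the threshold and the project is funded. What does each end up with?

Equal share of the threshold: 72/9 = 8.
At this profile no one gains by cutting their contribution: any cut drops the total below 72, the project is cancelled, contributions are refunded, and the deviator ends with 22, which is less than 22 − 8 + 39 = 53. Contributing more than 8 just wastes the excess. So contributing exactly 8 is a best response.
Each player's payoff: 22 − 8 + 39 = 53.

53 dollars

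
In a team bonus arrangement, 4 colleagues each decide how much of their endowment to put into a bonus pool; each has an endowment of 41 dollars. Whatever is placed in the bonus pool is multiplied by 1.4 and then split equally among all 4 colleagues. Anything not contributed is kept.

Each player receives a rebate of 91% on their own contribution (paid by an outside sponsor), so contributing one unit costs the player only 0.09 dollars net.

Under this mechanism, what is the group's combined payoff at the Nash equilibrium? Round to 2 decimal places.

With the mechanism, a contributed unit returns (1.4/4) / 0.09 = 3.8889 per unit of net cost to the contributor — now above 1 — so contributing fully is weakly dominant for every player.
At the Nash equilibrium everyone contributes 41. Group total payoff = 4 × (41 × 0.91 + 1.4 × 41) = 378.84.

378.84 dollars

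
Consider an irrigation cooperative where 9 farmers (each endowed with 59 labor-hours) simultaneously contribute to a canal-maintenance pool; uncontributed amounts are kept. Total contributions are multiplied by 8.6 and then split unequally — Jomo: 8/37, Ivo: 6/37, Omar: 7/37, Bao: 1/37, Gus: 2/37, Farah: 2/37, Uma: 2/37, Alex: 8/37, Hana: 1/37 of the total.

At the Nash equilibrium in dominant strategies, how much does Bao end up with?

For player j, contributing a unit is worthwhile iff 8.6 × (j's share) ≥ 1, i.e. iff j's share is at least 0.1163.
Jomo, Ivo, Omar and Alex clear that bar, contributing 59 each; the remaining 5 contribute 0. Total contributed: 236.
Bao keeps 59 and receives 8.6 × 236 × 1/37 = 54.85 from the canal-maintenance pool, for a payoff of 113.85.

113.85 labor-hours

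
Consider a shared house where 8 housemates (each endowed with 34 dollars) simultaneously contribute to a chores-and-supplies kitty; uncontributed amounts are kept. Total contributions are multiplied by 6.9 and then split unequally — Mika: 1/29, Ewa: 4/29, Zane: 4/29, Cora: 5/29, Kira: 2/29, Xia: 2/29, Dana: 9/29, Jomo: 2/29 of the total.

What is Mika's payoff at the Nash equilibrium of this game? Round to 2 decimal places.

Each unit j contributes comes back to j as 6.9 × (j's share), so j prefers to contribute only if that share exceeds 1/6.9 = 0.1449; otherwise keeping the unit dominates.
Cora and Dana are above the threshold, contributing 34 each; the remaining 6 contribute 0. Total contributed: 68.
Mika keeps 34 and receives 6.9 × 68 × 1/29 = 16.18 from the chores-and-supplies kitty, for a payoff of 50.18.

50.18 dollars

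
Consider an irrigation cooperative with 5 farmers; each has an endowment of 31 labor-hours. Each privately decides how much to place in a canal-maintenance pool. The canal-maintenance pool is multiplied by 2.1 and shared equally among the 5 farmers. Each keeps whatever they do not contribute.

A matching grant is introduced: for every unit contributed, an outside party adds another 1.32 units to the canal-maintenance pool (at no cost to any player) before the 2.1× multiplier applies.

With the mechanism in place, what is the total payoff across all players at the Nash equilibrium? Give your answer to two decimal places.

155.00 labor-hours

Even with the mechanism, each unit contributed returns only 2.1 × 2.32 / 5 = 0.9744 per unit of net cost, so contributing nothing is still dominant.
Everyone keeps their endowment and the group total is 5 × 31 = 155.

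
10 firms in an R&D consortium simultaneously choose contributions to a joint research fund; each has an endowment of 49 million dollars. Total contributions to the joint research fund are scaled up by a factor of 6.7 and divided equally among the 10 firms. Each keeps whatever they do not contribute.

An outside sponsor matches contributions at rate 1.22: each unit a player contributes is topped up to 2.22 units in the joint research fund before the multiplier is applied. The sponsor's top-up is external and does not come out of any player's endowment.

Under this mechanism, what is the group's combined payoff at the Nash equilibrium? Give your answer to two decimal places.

Under the mechanism each unit contributed yields 6.7 × 2.22 / 10 = 1.4874 back to its contributor per unit of net cost, which exceeds 1, making full contribution the dominant choice for everyone.
So the Nash equilibrium is full contribution by all 10; the group earns 6.7 × 2.22 × 490 = 7288.26.

7288.26 million dollars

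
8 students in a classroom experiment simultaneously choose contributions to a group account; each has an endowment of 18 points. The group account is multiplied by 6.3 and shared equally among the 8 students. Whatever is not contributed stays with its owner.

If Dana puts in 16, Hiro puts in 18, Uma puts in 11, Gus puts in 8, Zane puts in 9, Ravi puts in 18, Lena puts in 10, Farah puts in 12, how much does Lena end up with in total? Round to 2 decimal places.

Total contributed: 16 + 18 + 11 + 8 + 9 + 18 + 10 + 12 = 102.
Each receives 6.3 × 102 / 8 = 80.33 from the group account.
Lena keeps 18 − 10 = 8, so Lena's payoff is 8 + 80.33 = 88.33.

88.33 points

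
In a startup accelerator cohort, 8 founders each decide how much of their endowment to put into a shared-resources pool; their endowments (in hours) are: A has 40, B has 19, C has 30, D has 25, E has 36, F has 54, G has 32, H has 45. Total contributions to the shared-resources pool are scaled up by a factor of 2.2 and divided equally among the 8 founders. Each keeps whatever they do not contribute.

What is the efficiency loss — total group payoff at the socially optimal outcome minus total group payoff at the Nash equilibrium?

The private return per contributed unit is 2.2/8 = 0.2750 < 1 for every player regardless of endowment, so the Nash equilibrium is zero contribution and the group total is Σ E_j = 40 + 19 + 30 + 25 + 36 + 54 + 32 + 45 = 281.
Each contributed unit returns 2.200 to the group, so the social optimum is full contribution by everyone: group total = 2.200 × 281 = 618.20.
Efficiency loss = (2.200 − 1) × 281 = 337.20.

337.20 hours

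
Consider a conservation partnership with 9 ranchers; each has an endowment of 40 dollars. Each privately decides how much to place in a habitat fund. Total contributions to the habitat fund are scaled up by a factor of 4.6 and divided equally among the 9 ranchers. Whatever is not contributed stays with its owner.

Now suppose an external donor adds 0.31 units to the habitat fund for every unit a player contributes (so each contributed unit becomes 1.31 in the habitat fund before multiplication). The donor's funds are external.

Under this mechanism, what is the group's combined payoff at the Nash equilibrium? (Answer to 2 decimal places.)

With the mechanism, a contributed unit returns 4.6 × 1.31 / 9 = 0.6696 per unit of net cost — still below 1 — so contributing 0 remains dominant for every player.
At the Nash equilibrium no one contributes; group total payoff = 9 × 40 = 360.

360.00 dollars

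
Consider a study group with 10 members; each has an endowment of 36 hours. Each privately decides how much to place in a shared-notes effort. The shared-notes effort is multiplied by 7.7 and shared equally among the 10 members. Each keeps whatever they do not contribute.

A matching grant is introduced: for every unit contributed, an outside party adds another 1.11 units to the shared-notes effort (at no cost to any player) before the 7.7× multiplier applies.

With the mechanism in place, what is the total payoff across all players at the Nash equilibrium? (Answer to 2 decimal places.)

The effective private return per unit is now 7.7 × 2.11 / 10 = 1.6247 > 1, so every player's dominant strategy flips to full contribution.
So the Nash equilibrium is full contribution by all 10; the group earns 7.7 × 2.11 × 360 = 5848.92.

5848.92 hours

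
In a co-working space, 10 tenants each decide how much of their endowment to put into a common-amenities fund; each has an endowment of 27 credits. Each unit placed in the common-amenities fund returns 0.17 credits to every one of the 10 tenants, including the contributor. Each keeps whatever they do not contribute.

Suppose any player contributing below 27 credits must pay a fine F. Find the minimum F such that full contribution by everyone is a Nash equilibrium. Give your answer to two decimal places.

Given the others contribute fully, the best deviation is to contribute 0 (any partial contribution still incurs the fine and gives up units whose private return 0.17 is below 1).
Deviating from 27 to 0 saves 27 credits but forfeits the deviator's share of the drop in the common-amenities fund: 0.17 × 27 = 4.59.
So the deviation gain is 27 − 4.59 = 22.41, and the fine must be at least 22.41 credits to wipe it out.

22.41 credits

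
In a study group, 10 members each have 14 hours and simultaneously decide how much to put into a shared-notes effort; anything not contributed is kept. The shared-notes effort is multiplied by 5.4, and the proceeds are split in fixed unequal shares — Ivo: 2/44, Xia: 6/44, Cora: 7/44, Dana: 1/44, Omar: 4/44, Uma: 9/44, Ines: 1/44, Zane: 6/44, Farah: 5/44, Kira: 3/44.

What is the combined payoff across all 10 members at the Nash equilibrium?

201.60 hours

A player with share s gets back 5.4·s per unit contributed, so full contribution is dominant for anyone with s > 1/5.4 = 0.1852 and zero contribution is dominant for anyone below.
Only Uma (9/44) clears that bar, contributing 14; the remaining 9 contribute 0. Total contributed: 14.
The shared-notes effort pays out 5.4 × 14 = 75.60 in total (split across the unequal shares, but the aggregate is all that matters for the group sum).
The 9 free-riders keep 14 each, adding 126. Group total = 126 + 75.60 = 201.60.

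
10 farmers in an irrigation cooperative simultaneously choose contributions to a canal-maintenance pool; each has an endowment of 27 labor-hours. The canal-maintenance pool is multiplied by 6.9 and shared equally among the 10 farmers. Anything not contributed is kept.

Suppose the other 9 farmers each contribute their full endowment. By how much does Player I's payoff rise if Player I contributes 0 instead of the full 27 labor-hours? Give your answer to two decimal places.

8.37 labor-hours

Switching from a contribution of 27 to 0 lets Player I keep an extra 27 labor-hours, but lowers the canal-maintenance pool by 27, which costs Player I their own share of that drop: 6.9/10 × 27 = 18.63.
Net gain = 27 − 18.63 = 8.37. The private return per contributed unit (0.6900) is below 1, so free-riding is indeed the best response regardless of what the others do.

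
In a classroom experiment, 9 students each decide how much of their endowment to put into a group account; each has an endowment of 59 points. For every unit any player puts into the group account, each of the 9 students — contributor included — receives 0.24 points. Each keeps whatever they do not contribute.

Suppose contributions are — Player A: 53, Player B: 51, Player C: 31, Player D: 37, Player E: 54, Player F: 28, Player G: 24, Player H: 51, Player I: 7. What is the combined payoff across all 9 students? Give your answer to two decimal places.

920.76 points

Total contributed: 53 + 51 + 31 + 37 + 54 + 28 + 24 + 51 + 7 = 336; total kept: 9 × 59 − 336 = 195.
The group account pays out 0.24 × 9 × 336 = 725.76 in aggregate.
Group total = 195 + 725.76 = 920.76.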